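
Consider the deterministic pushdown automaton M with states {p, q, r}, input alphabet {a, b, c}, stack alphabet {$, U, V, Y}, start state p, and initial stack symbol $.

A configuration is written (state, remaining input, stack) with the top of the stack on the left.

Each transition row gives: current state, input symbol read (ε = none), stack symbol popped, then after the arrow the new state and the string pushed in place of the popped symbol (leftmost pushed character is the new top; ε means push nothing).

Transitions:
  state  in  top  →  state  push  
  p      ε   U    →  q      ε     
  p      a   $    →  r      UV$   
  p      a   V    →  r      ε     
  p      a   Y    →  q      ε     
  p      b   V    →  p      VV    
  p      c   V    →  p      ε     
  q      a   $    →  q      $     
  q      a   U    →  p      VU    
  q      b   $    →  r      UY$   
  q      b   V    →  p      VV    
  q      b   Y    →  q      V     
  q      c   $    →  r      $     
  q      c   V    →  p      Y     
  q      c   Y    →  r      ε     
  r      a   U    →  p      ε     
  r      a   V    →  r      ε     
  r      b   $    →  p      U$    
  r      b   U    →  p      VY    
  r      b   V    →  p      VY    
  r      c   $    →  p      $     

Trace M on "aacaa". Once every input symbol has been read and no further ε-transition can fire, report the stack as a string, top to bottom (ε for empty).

V$

(p, aacaa, $)
  read a, top $: go to r, push UV$ → (r, acaa, UV$)
  read a, top U: go to p, push ε → (p, caa, V$)
  read c, top V: go to p, push ε → (p, aa, $)
  read a, top $: go to r, push UV$ → (r, a, UV$)
  read a, top U: go to p, push ε → (p, ε, V$)
All input consumed in state p with stack V$.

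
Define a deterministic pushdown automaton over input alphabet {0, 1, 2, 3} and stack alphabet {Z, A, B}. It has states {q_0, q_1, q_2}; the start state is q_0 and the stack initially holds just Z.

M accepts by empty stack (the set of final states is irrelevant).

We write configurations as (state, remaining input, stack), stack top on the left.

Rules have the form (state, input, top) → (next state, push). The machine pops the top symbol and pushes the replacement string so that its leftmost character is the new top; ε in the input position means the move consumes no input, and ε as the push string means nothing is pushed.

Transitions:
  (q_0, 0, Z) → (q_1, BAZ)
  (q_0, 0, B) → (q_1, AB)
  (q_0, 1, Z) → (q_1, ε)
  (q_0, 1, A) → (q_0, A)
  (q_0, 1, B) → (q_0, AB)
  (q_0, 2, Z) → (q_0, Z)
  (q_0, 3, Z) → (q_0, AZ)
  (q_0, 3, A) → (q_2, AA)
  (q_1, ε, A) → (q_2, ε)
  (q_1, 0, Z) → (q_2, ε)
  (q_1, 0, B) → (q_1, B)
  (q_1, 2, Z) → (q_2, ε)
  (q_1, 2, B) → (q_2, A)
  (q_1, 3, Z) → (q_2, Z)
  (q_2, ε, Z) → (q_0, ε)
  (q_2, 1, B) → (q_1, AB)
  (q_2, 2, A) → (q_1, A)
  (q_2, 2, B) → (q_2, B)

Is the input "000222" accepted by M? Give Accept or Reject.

Accept

(q_0, 000222, Z) ⊢ (q_1, 00222, BAZ) ⊢ (q_1, 0222, BAZ) ⊢ (q_1, 222, BAZ) ⊢ (q_2, 22, AAZ) ⊢ (q_1, 2, AAZ) ⊢ (q_2, 2, AZ) ⊢ (q_1, ε, AZ) ⊢ (q_2, ε, Z) ⊢ (q_0, ε, ε)
All input consumed and the stack is empty.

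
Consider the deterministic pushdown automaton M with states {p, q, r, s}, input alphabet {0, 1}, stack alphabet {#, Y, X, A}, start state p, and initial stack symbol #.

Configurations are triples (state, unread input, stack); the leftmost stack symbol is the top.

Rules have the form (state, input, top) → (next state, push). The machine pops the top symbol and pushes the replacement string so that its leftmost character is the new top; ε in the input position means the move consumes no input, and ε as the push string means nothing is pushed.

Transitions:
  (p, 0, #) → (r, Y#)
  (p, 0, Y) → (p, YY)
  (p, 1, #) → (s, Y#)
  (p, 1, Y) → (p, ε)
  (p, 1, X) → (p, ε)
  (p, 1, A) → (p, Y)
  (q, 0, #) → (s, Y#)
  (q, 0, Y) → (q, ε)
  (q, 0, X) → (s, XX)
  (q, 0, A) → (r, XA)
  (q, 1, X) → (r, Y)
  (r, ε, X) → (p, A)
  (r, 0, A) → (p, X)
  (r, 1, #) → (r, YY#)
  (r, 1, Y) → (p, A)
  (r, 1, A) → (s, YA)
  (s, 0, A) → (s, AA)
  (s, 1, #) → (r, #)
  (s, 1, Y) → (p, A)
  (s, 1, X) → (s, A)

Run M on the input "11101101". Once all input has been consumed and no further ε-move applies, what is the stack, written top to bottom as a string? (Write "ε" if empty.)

(p, 11101101, #) ⊢ (s, 1101101, Y#) ⊢ (p, 101101, A#) ⊢ (p, 01101, Y#) ⊢ (p, 1101, YY#) ⊢ (p, 101, Y#) ⊢ (p, 01, #) ⊢ (r, 1, Y#) ⊢ (p, ε, A#)
All input consumed in state p with stack A#.

A#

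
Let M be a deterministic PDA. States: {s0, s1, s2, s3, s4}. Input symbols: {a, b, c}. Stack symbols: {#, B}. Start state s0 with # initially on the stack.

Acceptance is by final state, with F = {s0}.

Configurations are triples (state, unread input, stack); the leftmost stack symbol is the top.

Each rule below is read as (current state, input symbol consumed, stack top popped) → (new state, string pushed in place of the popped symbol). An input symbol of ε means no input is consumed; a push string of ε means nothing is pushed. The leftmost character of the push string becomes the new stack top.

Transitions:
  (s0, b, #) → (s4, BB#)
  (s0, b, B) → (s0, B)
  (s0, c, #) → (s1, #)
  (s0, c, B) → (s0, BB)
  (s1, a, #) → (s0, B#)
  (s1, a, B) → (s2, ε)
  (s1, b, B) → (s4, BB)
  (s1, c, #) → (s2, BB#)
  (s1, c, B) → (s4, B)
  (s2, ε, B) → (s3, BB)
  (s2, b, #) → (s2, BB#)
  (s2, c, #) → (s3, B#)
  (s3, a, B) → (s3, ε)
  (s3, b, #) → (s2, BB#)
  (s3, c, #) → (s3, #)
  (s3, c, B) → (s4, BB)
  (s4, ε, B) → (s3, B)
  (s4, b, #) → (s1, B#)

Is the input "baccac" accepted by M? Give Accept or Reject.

(s0, baccac, #) ⊢ (s4, accac, BB#) ⊢ (s3, accac, BB#) ⊢ (s3, ccac, B#) ⊢ (s4, cac, BB#) ⊢ (s3, cac, BB#) ⊢ (s4, ac, BBB#) ⊢ (s3, ac, BBB#) ⊢ (s3, c, BB#) ⊢ (s4, ε, BBB#) ⊢ (s3, ε, BBB#)
All input consumed; state s3 ∉ F and no further ε-move applies.

Reject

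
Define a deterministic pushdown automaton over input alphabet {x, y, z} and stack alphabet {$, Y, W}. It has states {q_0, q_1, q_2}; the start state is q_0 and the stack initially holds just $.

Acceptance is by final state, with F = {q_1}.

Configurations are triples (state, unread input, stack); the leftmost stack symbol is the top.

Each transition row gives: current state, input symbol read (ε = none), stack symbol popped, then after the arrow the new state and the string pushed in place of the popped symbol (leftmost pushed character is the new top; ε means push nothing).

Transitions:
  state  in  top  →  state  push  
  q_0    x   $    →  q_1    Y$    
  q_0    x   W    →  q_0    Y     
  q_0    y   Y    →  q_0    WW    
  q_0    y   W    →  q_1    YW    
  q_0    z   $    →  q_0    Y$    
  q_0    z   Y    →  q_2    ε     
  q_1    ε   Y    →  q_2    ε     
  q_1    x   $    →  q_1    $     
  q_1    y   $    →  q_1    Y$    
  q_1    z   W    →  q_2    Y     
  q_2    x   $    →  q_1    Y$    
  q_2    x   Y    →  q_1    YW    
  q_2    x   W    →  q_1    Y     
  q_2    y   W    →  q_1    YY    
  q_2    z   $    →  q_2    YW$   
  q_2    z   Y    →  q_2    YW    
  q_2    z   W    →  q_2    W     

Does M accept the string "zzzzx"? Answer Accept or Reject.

(q_0, zzzzx, $) ⊢ (q_0, zzzx, Y$) ⊢ (q_2, zzx, $) ⊢ (q_2, zx, YW$) ⊢ (q_2, x, YWW$) ⊢ (q_1, ε, YWWW$)
All input consumed; state q_1 ∈ F.

Accept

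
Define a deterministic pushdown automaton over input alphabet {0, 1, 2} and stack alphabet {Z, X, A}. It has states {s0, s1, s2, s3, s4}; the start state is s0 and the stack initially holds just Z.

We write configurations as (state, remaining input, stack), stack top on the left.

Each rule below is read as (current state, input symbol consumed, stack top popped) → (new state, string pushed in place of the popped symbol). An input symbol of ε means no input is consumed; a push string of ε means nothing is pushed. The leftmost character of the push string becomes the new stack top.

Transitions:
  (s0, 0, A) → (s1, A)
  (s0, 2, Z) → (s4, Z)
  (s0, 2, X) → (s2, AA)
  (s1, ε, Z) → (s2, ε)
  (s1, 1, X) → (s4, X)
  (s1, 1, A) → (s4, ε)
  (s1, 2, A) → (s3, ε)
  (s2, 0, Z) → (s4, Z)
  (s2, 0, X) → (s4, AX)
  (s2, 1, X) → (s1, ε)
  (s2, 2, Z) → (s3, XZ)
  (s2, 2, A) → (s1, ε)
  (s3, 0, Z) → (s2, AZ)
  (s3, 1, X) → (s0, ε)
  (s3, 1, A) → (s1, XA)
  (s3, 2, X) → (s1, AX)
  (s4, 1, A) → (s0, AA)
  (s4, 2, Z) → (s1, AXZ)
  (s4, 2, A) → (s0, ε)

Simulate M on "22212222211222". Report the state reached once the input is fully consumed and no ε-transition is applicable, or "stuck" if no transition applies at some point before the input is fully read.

(s0, 22212222211222, Z)
  read 2, top Z: go to s4, push Z → (s4, 2212222211222, Z)
  read 2, top Z: go to s1, push AXZ → (s1, 212222211222, AXZ)
  read 2, top A: go to s3, push ε → (s3, 12222211222, XZ)
  read 1, top X: go to s0, push ε → (s0, 2222211222, Z)
  read 2, top Z: go to s4, push Z → (s4, 222211222, Z)
  read 2, top Z: go to s1, push AXZ → (s1, 22211222, AXZ)
  read 2, top A: go to s3, push ε → (s3, 2211222, XZ)
  read 2, top X: go to s1, push AX → (s1, 211222, AXZ)
  read 2, top A: go to s3, push ε → (s3, 11222, XZ)
  read 1, top X: go to s0, push ε → (s0, 1222, Z)
No transition for (s0, 1, top Z); M blocks with input 1222 remaining.

stuck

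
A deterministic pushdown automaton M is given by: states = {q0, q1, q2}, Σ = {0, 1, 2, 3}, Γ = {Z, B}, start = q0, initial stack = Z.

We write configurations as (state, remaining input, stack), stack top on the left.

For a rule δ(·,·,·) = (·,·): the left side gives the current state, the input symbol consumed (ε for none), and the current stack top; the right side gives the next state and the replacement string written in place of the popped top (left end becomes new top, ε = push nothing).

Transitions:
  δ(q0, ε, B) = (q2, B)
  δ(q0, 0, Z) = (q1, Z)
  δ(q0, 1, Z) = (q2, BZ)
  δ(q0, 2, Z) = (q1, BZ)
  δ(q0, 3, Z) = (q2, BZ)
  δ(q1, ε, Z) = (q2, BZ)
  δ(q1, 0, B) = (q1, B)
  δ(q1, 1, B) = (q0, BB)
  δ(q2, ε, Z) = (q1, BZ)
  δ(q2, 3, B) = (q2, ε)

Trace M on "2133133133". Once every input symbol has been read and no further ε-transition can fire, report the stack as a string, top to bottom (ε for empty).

BZ

(q0, 2133133133, Z)
  read 2, top Z: go to q1, push BZ → (q1, 133133133, BZ)
  read 1, top B: go to q0, push BB → (q0, 33133133, BBZ)
  ε-move, top B: go to q2, push B → (q2, 33133133, BBZ)
  read 3, top B: go to q2, push ε → (q2, 3133133, BZ)
  read 3, top B: go to q2, push ε → (q2, 133133, Z)
  ε-move, top Z: go to q1, push BZ → (q1, 133133, BZ)
  read 1, top B: go to q0, push BB → (q0, 33133, BBZ)
  ε-move, top B: go to q2, push B → (q2, 33133, BBZ)
  read 3, top B: go to q2, push ε → (q2, 3133, BZ)
  read 3, top B: go to q2, push ε → (q2, 133, Z)
  ε-move, top Z: go to q1, push BZ → (q1, 133, BZ)
  read 1, top B: go to q0, push BB → (q0, 33, BBZ)
  ε-move, top B: go to q2, push B → (q2, 33, BBZ)
  read 3, top B: go to q2, push ε → (q2, 3, BZ)
  read 3, top B: go to q2, push ε → (q2, ε, Z)
  ε-move, top Z: go to q1, push BZ → (q1, ε, BZ)
All input consumed in state q1 with stack BZ.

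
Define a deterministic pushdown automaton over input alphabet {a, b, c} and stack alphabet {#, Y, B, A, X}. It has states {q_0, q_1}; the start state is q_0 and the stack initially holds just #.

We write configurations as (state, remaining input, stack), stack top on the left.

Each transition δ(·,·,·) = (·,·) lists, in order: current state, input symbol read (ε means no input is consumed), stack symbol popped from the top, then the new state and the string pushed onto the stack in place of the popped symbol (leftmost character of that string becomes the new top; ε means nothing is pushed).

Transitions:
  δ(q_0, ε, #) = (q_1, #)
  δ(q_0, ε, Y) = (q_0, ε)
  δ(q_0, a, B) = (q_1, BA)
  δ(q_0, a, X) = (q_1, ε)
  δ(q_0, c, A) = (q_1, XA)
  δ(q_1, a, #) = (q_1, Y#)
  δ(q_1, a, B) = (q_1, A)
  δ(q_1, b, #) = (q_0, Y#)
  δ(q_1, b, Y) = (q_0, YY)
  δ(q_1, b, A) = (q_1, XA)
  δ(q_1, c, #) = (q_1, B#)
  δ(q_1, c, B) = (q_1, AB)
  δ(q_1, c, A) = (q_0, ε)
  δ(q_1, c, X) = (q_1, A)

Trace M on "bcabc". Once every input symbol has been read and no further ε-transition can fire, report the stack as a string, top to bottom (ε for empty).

AA#

(q_0, bcabc, #)
  ε-move, top #: go to q_1, push # → (q_1, bcabc, #)
  read b, top #: go to q_0, push Y# → (q_0, cabc, Y#)
  ε-move, top Y: go to q_0, push ε → (q_0, cabc, #)
  ε-move, top #: go to q_1, push # → (q_1, cabc, #)
  read c, top #: go to q_1, push B# → (q_1, abc, B#)
  read a, top B: go to q_1, push A → (q_1, bc, A#)
  read b, top A: go to q_1, push XA → (q_1, c, XA#)
  read c, top X: go to q_1, push A → (q_1, ε, AA#)
All input consumed in state q_1 with stack AA#.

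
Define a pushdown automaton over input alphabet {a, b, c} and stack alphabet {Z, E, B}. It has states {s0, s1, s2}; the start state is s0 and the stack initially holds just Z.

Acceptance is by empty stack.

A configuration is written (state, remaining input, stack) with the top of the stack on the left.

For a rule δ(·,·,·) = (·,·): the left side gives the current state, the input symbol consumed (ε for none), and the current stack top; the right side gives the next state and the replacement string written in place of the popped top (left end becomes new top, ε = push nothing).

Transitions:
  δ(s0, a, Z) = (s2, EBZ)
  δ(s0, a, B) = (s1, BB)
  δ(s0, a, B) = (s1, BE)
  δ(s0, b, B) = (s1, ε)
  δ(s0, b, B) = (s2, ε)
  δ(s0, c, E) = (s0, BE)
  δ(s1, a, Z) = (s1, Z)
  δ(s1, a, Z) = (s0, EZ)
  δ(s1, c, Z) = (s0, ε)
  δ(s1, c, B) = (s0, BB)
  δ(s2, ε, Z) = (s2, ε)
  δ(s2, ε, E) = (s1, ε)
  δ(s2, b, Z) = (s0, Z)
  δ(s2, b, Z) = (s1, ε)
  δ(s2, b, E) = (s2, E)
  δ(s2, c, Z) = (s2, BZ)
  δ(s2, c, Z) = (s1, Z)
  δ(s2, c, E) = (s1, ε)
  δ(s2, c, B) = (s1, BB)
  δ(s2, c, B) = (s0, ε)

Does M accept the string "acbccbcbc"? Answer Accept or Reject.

One accepting computation: (s0, acbccbcbc, Z) ⊢ (s2, cbccbcbc, EBZ) ⊢ (s1, cbccbcbc, BZ) ⊢ (s0, bccbcbc, BBZ) ⊢ (s2, ccbcbc, BZ) ⊢ (s1, cbcbc, BBZ) ⊢ (s0, bcbc, BBBZ) ⊢ (s2, cbc, BBZ) ⊢ (s0, bc, BZ) ⊢ (s1, c, Z) ⊢ (s0, ε, ε)
All input consumed and the stack is empty.

Accept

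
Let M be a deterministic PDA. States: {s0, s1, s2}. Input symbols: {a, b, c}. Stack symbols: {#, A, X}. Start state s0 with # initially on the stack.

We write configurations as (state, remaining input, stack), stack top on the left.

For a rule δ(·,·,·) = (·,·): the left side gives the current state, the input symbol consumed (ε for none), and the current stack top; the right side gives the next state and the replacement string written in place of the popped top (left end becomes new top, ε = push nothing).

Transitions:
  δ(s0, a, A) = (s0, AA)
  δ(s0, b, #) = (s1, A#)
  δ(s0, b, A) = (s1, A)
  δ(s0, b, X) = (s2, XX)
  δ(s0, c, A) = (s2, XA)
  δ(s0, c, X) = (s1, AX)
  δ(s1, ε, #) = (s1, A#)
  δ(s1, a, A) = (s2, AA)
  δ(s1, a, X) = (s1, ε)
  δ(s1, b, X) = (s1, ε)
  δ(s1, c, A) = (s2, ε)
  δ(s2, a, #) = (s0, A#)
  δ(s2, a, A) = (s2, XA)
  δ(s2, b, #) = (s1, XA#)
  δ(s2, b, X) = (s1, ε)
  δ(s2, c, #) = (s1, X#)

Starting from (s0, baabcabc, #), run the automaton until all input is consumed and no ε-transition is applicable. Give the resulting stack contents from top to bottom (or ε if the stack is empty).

#

(s0, baabcabc, #)
  read b, top #: go to s1, push A# → (s1, aabcabc, A#)
  read a, top A: go to s2, push AA → (s2, abcabc, AA#)
  read a, top A: go to s2, push XA → (s2, bcabc, XAA#)
  read b, top X: go to s1, push ε → (s1, cabc, AA#)
  read c, top A: go to s2, push ε → (s2, abc, A#)
  read a, top A: go to s2, push XA → (s2, bc, XA#)
  read b, top X: go to s1, push ε → (s1, c, A#)
  read c, top A: go to s2, push ε → (s2, ε, #)
All input consumed in state s2 with stack #.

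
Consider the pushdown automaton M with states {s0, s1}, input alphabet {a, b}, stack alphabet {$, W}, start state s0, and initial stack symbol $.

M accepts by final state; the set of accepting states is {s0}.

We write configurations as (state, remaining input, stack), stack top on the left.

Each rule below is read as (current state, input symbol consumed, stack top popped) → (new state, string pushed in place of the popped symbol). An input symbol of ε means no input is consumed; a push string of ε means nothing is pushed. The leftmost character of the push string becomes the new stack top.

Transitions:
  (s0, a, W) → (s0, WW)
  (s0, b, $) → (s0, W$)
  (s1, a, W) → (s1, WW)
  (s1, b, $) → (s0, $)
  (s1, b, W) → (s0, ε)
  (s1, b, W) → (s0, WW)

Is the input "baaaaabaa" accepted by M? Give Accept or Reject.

No computation consumes all input and reaches a final state.

Reject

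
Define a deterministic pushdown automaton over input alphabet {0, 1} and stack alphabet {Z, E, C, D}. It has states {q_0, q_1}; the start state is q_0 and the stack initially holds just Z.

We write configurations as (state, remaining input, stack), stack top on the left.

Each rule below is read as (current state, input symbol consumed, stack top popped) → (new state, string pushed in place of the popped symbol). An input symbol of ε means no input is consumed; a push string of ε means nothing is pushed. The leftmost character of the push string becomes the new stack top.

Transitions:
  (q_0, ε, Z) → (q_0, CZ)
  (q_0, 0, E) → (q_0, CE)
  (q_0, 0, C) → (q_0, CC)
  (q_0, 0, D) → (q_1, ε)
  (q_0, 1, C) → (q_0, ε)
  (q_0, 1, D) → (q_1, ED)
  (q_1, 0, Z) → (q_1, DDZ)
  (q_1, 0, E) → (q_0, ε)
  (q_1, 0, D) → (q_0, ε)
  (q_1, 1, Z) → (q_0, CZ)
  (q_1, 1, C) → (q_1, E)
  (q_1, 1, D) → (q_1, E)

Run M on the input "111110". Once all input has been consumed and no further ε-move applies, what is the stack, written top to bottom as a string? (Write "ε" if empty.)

(q_0, 111110, Z) ⊢ (q_0, 111110, CZ) ⊢ (q_0, 11110, Z) ⊢ (q_0, 11110, CZ) ⊢ (q_0, 1110, Z) ⊢ (q_0, 1110, CZ) ⊢ (q_0, 110, Z) ⊢ (q_0, 110, CZ) ⊢ (q_0, 10, Z) ⊢ (q_0, 10, CZ) ⊢ (q_0, 0, Z) ⊢ (q_0, 0, CZ) ⊢ (q_0, ε, CCZ)
All input consumed in state q_0 with stack CCZ.

CCZ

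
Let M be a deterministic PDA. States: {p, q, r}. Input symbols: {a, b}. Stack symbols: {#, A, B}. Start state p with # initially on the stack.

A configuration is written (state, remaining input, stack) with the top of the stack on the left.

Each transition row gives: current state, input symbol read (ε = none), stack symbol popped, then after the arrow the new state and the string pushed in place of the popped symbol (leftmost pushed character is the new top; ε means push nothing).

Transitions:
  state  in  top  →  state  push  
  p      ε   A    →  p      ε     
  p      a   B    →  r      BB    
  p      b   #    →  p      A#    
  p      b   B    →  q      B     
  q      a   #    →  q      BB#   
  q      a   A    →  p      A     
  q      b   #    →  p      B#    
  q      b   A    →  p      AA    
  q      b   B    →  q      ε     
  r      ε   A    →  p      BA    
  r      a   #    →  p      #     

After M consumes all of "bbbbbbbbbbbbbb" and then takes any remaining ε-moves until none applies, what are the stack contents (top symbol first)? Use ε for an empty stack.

(p, bbbbbbbbbbbbbb, #)
  read b, top #: go to p, push A# → (p, bbbbbbbbbbbbb, A#)
  ε-move, top A: go to p, push ε → (p, bbbbbbbbbbbbb, #)
  read b, top #: go to p, push A# → (p, bbbbbbbbbbbb, A#)
  ε-move, top A: go to p, push ε → (p, bbbbbbbbbbbb, #)
  read b, top #: go to p, push A# → (p, bbbbbbbbbbb, A#)
  ε-move, top A: go to p, push ε → (p, bbbbbbbbbbb, #)
  read b, top #: go to p, push A# → (p, bbbbbbbbbb, A#)
  ε-move, top A: go to p, push ε → (p, bbbbbbbbbb, #)
  read b, top #: go to p, push A# → (p, bbbbbbbbb, A#)
  ε-move, top A: go to p, push ε → (p, bbbbbbbbb, #)
  read b, top #: go to p, push A# → (p, bbbbbbbb, A#)
  ε-move, top A: go to p, push ε → (p, bbbbbbbb, #)
  read b, top #: go to p, push A# → (p, bbbbbbb, A#)
  ε-move, top A: go to p, push ε → (p, bbbbbbb, #)
  read b, top #: go to p, push A# → (p, bbbbbb, A#)
  ε-move, top A: go to p, push ε → (p, bbbbbb, #)
  read b, top #: go to p, push A# → (p, bbbbb, A#)
  ε-move, top A: go to p, push ε → (p, bbbbb, #)
  read b, top #: go to p, push A# → (p, bbbb, A#)
  ε-move, top A: go to p, push ε → (p, bbbb, #)
  read b, top #: go to p, push A# → (p, bbb, A#)
  ε-move, top A: go to p, push ε → (p, bbb, #)
  read b, top #: go to p, push A# → (p, bb, A#)
  ε-move, top A: go to p, push ε → (p, bb, #)
  read b, top #: go to p, push A# → (p, b, A#)
  ε-move, top A: go to p, push ε → (p, b, #)
  read b, top #: go to p, push A# → (p, ε, A#)
  ε-move, top A: go to p, push ε → (p, ε, #)
All input consumed in state p with stack #.

#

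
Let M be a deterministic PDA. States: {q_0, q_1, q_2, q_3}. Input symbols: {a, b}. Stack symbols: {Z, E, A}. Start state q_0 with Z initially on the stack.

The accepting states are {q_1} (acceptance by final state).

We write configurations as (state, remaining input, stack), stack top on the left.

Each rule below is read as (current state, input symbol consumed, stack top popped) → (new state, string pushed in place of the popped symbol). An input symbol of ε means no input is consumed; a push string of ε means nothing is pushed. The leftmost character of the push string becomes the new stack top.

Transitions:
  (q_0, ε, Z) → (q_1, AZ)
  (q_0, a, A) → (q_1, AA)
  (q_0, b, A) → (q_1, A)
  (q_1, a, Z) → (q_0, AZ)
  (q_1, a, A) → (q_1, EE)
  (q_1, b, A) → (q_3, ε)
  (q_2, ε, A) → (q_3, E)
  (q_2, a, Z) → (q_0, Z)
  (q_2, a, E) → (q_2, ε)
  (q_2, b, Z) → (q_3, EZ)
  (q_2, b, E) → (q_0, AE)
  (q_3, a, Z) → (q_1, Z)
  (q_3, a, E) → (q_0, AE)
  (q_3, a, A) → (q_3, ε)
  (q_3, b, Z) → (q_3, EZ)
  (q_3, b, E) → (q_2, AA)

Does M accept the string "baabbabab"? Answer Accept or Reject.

(q_0, baabbabab, Z)
  ε-move, top Z: go to q_1, push AZ → (q_1, baabbabab, AZ)
  read b, top A: go to q_3, push ε → (q_3, aabbabab, Z)
  read a, top Z: go to q_1, push Z → (q_1, abbabab, Z)
  read a, top Z: go to q_0, push AZ → (q_0, bbabab, AZ)
  read b, top A: go to q_1, push A → (q_1, babab, AZ)
  read b, top A: go to q_3, push ε → (q_3, abab, Z)
  read a, top Z: go to q_1, push Z → (q_1, bab, Z)
No transition applies at (q_1, bab, Z); input not fully consumed.

Reject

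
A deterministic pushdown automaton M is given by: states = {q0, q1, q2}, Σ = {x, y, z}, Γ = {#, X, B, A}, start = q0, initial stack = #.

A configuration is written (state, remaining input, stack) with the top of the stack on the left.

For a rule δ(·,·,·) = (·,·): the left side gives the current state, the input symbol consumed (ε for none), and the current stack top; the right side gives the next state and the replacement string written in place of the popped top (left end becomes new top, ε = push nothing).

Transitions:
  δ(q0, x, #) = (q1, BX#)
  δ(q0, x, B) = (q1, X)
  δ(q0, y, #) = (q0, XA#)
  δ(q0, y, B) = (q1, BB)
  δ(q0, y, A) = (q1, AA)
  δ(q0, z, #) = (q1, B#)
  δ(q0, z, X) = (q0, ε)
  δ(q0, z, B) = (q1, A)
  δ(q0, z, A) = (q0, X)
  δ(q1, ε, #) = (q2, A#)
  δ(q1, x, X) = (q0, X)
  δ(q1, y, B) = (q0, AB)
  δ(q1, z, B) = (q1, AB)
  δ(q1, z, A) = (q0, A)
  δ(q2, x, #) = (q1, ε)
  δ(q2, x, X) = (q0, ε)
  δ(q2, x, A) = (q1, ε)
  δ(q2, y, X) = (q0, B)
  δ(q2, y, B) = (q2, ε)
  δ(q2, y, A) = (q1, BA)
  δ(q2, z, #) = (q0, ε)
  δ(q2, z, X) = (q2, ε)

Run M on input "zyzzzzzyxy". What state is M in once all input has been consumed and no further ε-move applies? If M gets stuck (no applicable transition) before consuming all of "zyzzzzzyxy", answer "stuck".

stuck

(q0, zyzzzzzyxy, #) ⊢ (q1, yzzzzzyxy, B#) ⊢ (q0, zzzzzyxy, AB#) ⊢ (q0, zzzzyxy, XB#) ⊢ (q0, zzzyxy, B#) ⊢ (q1, zzyxy, A#) ⊢ (q0, zyxy, A#) ⊢ (q0, yxy, X#)
No transition for (q0, y, top X); M blocks with input yxy remaining.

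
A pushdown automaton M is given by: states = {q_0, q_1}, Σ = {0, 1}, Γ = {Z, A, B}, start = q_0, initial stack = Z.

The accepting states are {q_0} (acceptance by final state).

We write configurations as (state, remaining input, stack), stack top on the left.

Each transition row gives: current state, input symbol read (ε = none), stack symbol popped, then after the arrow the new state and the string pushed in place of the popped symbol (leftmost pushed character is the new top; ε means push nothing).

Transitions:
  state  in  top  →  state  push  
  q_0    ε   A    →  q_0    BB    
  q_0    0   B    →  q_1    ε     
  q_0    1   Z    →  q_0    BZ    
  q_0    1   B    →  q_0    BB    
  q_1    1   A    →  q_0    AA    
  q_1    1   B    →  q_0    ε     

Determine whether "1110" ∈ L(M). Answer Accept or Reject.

Reject

No computation consumes all input and reaches a final state.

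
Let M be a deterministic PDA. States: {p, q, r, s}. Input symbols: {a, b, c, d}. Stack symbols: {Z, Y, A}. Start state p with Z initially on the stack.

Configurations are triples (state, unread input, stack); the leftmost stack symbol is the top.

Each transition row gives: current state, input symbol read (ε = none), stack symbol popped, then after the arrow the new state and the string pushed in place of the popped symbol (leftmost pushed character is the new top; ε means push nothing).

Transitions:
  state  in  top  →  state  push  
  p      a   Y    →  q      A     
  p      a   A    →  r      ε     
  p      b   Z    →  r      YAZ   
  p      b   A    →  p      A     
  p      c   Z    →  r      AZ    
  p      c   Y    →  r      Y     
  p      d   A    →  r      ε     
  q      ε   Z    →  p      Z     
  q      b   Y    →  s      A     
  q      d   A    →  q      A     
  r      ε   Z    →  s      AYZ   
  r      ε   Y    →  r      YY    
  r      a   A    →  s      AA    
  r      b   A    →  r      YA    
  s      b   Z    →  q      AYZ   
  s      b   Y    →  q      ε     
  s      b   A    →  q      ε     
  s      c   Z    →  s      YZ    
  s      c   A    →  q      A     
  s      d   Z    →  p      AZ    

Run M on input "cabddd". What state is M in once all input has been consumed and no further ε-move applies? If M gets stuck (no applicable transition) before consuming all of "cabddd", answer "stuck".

q

(p, cabddd, Z)
  read c, top Z: go to r, push AZ → (r, abddd, AZ)
  read a, top A: go to s, push AA → (s, bddd, AAZ)
  read b, top A: go to q, push ε → (q, ddd, AZ)
  read d, top A: go to q, push A → (q, dd, AZ)
  read d, top A: go to q, push A → (q, d, AZ)
  read d, top A: go to q, push A → (q, ε, AZ)
All input consumed; M is in state q.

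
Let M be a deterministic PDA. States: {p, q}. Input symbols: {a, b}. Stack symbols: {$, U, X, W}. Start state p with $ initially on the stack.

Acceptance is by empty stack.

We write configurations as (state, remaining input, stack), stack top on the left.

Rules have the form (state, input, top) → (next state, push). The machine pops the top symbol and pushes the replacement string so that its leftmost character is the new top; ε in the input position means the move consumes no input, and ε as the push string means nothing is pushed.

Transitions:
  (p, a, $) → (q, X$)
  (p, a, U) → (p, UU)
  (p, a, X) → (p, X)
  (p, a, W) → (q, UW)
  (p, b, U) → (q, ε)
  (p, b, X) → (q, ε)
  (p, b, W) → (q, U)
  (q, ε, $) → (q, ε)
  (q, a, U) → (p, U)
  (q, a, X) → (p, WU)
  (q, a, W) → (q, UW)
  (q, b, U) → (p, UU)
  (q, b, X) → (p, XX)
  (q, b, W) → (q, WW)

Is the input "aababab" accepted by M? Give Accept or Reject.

Accept

(p, aababab, $) ⊢ (q, ababab, X$) ⊢ (p, babab, WU$) ⊢ (q, abab, UU$) ⊢ (p, bab, UU$) ⊢ (q, ab, U$) ⊢ (p, b, U$) ⊢ (q, ε, $) ⊢ (q, ε, ε)
All input consumed and the stack is empty.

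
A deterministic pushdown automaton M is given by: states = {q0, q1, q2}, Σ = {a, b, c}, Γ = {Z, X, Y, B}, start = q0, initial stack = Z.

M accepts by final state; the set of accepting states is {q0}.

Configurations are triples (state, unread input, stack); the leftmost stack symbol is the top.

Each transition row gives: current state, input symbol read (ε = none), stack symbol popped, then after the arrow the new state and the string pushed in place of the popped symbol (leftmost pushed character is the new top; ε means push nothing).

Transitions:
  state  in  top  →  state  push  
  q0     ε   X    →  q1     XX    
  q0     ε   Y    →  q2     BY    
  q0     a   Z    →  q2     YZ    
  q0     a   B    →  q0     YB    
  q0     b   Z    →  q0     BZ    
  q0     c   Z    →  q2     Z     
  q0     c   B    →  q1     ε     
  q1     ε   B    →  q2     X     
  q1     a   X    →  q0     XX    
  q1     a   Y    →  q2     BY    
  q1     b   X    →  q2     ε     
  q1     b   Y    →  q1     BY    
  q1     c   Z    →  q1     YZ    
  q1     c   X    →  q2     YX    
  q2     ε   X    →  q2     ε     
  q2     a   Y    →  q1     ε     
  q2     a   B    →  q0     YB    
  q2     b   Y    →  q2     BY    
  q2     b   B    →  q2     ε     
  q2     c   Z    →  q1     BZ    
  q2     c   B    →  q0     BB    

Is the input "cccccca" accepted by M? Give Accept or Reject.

(q0, cccccca, Z)
  read c, top Z: go to q2, push Z → (q2, ccccca, Z)
  read c, top Z: go to q1, push BZ → (q1, cccca, BZ)
  ε-move, top B: go to q2, push X → (q2, cccca, XZ)
  ε-move, top X: go to q2, push ε → (q2, cccca, Z)
  read c, top Z: go to q1, push BZ → (q1, ccca, BZ)
  ε-move, top B: go to q2, push X → (q2, ccca, XZ)
  ε-move, top X: go to q2, push ε → (q2, ccca, Z)
  read c, top Z: go to q1, push BZ → (q1, cca, BZ)
  ε-move, top B: go to q2, push X → (q2, cca, XZ)
  ε-move, top X: go to q2, push ε → (q2, cca, Z)
  read c, top Z: go to q1, push BZ → (q1, ca, BZ)
  ε-move, top B: go to q2, push X → (q2, ca, XZ)
  ε-move, top X: go to q2, push ε → (q2, ca, Z)
  read c, top Z: go to q1, push BZ → (q1, a, BZ)
  ε-move, top B: go to q2, push X → (q2, a, XZ)
  ε-move, top X: go to q2, push ε → (q2, a, Z)
No transition applies at (q2, a, Z); input not fully consumed.

Reject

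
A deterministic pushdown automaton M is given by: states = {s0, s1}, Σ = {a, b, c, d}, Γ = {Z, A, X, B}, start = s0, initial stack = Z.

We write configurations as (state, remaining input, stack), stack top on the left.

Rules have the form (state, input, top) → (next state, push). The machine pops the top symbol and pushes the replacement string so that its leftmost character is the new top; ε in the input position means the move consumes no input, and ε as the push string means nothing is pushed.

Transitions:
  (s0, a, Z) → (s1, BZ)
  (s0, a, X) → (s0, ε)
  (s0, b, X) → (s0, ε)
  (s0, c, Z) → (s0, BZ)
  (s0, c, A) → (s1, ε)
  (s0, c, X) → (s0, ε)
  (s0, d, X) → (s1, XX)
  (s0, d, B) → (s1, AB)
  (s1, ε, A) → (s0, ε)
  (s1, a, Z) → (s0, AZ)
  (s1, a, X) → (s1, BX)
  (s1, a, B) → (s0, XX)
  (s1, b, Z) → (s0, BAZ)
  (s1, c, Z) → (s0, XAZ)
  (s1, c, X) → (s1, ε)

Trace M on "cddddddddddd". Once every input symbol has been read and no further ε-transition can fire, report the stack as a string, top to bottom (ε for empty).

(s0, cddddddddddd, Z)
  read c, top Z: go to s0, push BZ → (s0, ddddddddddd, BZ)
  read d, top B: go to s1, push AB → (s1, dddddddddd, ABZ)
  ε-move, top A: go to s0, push ε → (s0, dddddddddd, BZ)
  read d, top B: go to s1, push AB → (s1, ddddddddd, ABZ)
  ε-move, top A: go to s0, push ε → (s0, ddddddddd, BZ)
  read d, top B: go to s1, push AB → (s1, dddddddd, ABZ)
  ε-move, top A: go to s0, push ε → (s0, dddddddd, BZ)
  read d, top B: go to s1, push AB → (s1, ddddddd, ABZ)
  ε-move, top A: go to s0, push ε → (s0, ddddddd, BZ)
  read d, top B: go to s1, push AB → (s1, dddddd, ABZ)
  ε-move, top A: go to s0, push ε → (s0, dddddd, BZ)
  read d, top B: go to s1, push AB → (s1, ddddd, ABZ)
  ε-move, top A: go to s0, push ε → (s0, ddddd, BZ)
  read d, top B: go to s1, push AB → (s1, dddd, ABZ)
  ε-move, top A: go to s0, push ε → (s0, dddd, BZ)
  read d, top B: go to s1, push AB → (s1, ddd, ABZ)
  ε-move, top A: go to s0, push ε → (s0, ddd, BZ)
  read d, top B: go to s1, push AB → (s1, dd, ABZ)
  ε-move, top A: go to s0, push ε → (s0, dd, BZ)
  read d, top B: go to s1, push AB → (s1, d, ABZ)
  ε-move, top A: go to s0, push ε → (s0, d, BZ)
  read d, top B: go to s1, push AB → (s1, ε, ABZ)
  ε-move, top A: go to s0, push ε → (s0, ε, BZ)
All input consumed in state s0 with stack BZ.

BZ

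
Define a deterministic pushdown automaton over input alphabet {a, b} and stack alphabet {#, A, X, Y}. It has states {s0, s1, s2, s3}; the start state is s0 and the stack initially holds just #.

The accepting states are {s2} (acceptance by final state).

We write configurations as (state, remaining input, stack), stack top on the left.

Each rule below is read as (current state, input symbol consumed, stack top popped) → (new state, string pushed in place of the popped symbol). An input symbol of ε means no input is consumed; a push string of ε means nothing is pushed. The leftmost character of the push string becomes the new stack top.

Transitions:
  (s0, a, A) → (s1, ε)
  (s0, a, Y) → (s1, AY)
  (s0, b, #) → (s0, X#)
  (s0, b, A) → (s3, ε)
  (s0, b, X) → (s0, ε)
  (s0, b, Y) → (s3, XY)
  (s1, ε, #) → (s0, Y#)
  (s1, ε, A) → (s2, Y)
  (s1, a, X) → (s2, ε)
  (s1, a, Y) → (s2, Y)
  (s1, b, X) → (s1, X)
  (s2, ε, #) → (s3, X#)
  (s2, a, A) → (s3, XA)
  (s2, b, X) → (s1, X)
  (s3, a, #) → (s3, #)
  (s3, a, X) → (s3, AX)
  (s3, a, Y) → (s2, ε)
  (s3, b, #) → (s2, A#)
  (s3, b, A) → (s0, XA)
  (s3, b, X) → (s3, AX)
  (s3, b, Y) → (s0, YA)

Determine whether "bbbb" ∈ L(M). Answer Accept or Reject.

(s0, bbbb, #)
  read b, top #: go to s0, push X# → (s0, bbb, X#)
  read b, top X: go to s0, push ε → (s0, bb, #)
  read b, top #: go to s0, push X# → (s0, b, X#)
  read b, top X: go to s0, push ε → (s0, ε, #)
All input consumed; state s0 ∉ F and no further ε-move applies.

Reject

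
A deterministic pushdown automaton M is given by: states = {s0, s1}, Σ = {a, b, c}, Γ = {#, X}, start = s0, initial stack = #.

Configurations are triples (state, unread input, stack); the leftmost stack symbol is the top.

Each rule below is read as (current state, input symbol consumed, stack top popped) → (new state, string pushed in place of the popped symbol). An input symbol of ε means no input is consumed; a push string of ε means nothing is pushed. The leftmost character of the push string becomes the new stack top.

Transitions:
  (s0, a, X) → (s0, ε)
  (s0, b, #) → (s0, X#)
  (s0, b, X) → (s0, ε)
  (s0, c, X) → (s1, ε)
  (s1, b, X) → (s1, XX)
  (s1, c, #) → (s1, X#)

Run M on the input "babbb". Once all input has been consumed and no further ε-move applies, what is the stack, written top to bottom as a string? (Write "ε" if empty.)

(s0, babbb, #) ⊢ (s0, abbb, X#) ⊢ (s0, bbb, #) ⊢ (s0, bb, X#) ⊢ (s0, b, #) ⊢ (s0, ε, X#)
All input consumed in state s0 with stack X#.

X#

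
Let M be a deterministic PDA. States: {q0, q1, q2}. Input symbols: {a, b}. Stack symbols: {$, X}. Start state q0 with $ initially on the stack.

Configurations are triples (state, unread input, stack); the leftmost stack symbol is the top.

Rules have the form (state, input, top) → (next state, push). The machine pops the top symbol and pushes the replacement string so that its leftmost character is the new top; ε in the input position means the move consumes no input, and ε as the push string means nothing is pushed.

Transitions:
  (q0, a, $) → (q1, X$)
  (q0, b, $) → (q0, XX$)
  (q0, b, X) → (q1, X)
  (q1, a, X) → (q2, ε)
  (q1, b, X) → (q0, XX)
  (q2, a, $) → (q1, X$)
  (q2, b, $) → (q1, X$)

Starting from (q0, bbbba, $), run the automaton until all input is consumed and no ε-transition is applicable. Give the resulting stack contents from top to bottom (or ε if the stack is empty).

XX$

(q0, bbbba, $) ⊢ (q0, bbba, XX$) ⊢ (q1, bba, XX$) ⊢ (q0, ba, XXX$) ⊢ (q1, a, XXX$) ⊢ (q2, ε, XX$)
All input consumed in state q2 with stack XX$.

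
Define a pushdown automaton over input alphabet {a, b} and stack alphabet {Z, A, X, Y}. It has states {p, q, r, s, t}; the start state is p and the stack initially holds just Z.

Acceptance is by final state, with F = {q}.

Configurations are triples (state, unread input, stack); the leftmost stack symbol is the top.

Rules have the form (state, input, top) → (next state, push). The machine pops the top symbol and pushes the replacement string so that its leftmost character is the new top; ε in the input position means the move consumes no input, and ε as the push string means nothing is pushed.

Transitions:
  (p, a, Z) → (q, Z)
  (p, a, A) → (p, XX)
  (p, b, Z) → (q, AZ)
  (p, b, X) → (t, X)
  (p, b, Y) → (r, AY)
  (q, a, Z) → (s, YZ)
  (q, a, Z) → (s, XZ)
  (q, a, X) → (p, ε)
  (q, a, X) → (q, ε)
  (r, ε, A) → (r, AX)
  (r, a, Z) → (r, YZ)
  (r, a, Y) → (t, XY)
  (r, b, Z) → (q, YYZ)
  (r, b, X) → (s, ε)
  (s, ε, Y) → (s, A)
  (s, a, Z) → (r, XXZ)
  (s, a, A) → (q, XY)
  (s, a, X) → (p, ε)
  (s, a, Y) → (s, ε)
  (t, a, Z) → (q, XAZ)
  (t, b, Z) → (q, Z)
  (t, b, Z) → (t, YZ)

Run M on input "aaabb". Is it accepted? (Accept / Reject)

No computation consumes all input and reaches a final state.

Reject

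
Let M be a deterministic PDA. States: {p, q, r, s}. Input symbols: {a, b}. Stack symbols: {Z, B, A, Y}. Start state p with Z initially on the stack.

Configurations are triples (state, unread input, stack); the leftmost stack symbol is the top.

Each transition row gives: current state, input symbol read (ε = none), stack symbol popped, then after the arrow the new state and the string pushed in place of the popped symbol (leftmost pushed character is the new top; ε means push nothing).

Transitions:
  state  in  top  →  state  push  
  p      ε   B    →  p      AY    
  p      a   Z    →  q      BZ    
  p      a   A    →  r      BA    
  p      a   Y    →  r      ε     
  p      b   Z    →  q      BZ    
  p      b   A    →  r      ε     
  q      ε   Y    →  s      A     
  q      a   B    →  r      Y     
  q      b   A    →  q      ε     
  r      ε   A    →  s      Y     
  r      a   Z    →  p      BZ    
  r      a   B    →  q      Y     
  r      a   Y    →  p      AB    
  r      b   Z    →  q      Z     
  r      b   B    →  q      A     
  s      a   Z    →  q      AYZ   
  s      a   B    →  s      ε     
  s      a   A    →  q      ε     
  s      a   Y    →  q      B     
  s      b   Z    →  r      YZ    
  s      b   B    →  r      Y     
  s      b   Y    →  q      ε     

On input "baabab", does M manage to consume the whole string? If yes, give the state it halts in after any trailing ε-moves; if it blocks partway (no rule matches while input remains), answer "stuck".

stuck

(p, baabab, Z)
  read b, top Z: go to q, push BZ → (q, aabab, BZ)
  read a, top B: go to r, push Y → (r, abab, YZ)
  read a, top Y: go to p, push AB → (p, bab, ABZ)
  read b, top A: go to r, push ε → (r, ab, BZ)
  read a, top B: go to q, push Y → (q, b, YZ)
  ε-move, top Y: go to s, push A → (s, b, AZ)
No transition for (s, b, top A); M blocks with input b remaining.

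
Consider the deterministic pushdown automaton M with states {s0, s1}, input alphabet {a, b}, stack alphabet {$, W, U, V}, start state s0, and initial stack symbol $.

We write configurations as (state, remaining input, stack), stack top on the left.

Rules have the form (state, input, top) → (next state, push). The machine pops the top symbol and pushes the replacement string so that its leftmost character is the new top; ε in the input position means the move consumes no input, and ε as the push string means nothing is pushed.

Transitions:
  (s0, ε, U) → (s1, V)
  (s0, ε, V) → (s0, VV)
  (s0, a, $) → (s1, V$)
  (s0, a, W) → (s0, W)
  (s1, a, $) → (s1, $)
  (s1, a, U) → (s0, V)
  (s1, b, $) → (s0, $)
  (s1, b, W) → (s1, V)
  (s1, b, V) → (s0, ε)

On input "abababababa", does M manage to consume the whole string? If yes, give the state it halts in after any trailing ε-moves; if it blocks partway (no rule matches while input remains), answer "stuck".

s1

(s0, abababababa, $)
  read a, top $: go to s1, push V$ → (s1, bababababa, V$)
  read b, top V: go to s0, push ε → (s0, ababababa, $)
  read a, top $: go to s1, push V$ → (s1, babababa, V$)
  read b, top V: go to s0, push ε → (s0, abababa, $)
  read a, top $: go to s1, push V$ → (s1, bababa, V$)
  read b, top V: go to s0, push ε → (s0, ababa, $)
  read a, top $: go to s1, push V$ → (s1, baba, V$)
  read b, top V: go to s0, push ε → (s0, aba, $)
  read a, top $: go to s1, push V$ → (s1, ba, V$)
  read b, top V: go to s0, push ε → (s0, a, $)
  read a, top $: go to s1, push V$ → (s1, ε, V$)
All input consumed; M is in state s1.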